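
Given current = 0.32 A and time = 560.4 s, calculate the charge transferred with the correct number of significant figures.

1.8 × 10^2 C

charge transferred = 0.32 A × 560.4 s = 179.328 C.
0.32 has 2 significant figures; 560.4 has 4.
Division/multiplication keeps the fewest: 2 significant figures.
Rounded: 1.8 × 10^2 C.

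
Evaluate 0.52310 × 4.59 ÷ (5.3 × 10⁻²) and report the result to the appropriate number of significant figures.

45

0.52310 × 4.59 ÷ (5.3 × 10⁻²) = 45.3024339623…
Multiplication/division keeps the fewest significant figures: 0.52310 → 5 s.f., 4.59 → 3 s.f., 5.3 × 10⁻² → 2 s.f.; limit is 2.
Rounded to 2 significant figures: 45.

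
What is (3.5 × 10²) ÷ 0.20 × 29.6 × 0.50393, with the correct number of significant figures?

(3.5 × 10²) ÷ 0.20 × 29.6 × 0.50393 = 26103.574
Multiplication/division keeps the fewest significant figures: 3.5 × 10² → 2 s.f., 0.20 → 2 s.f., 29.6 → 3 s.f., 0.50393 → 5 s.f.; limit is 2.
Rounded to 2 significant figures: 2.6 × 10⁴.

2.6 × 10⁴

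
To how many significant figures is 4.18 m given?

3

4.18: every digit is nonzero and significant.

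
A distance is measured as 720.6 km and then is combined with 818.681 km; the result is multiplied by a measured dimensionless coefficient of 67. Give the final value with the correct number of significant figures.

1.0 × 10^5 km

720.6 km + 818.681 km = 1539.281 km; the sum is limited to 1 decimal place (5 s.f.).
Carrying full precision, 1539.281 × 67 = 103131.827 km; 67 has 2 s.f., so the result keeps min(5, 2) = 2 s.f.
Rounded to 2 significant figures: 1.0 × 10^5 km.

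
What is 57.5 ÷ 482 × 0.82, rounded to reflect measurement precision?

9.8 × 10^-2

57.5 ÷ 482 × 0.82 = 0.0978215767635…
Multiplication/division keeps the fewest significant figures: 57.5 → 3 s.f., 482 → 3 s.f., 0.82 → 2 s.f.; limit is 2.
Rounded to 2 significant figures: 9.8 × 10^-2.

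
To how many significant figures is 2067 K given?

2067: zeros between nonzero digits are significant.

4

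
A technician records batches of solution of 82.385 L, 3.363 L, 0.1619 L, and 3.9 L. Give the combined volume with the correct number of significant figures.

82.385 L + 3.363 L + 0.1619 L + 3.9 L = 89.8099 L.
Addition/subtraction keeps the fewest decimal places: 82.385 → 3 decimal places, 3.363 → 3 decimal places, 0.1619 → 4 decimal places, 3.9 → 1 decimal place; limit is 1.
Rounded to 1 decimal place: 89.8 L.

89.8 L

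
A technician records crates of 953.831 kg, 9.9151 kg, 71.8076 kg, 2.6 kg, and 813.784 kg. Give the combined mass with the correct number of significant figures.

1851.9 kg

953.831 kg + 9.9151 kg + 71.8076 kg + 2.6 kg + 813.784 kg = 1851.9377 kg.
Addition/subtraction keeps the fewest decimal places: 953.831 → 3 decimal places, 9.9151 → 4 decimal places, 71.8076 → 4 decimal places, 2.6 → 1 decimal place, 813.784 → 3 decimal places; limit is 1.
Rounded to 1 decimal place: 1851.9 kg.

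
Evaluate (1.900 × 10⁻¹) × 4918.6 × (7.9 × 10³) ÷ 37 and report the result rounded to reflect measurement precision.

(1.900 × 10⁻¹) × 4918.6 × (7.9 × 10³) ÷ 37 = 199535.637838…
Multiplication/division keeps the fewest significant figures: 1.900 × 10⁻¹ → 4 s.f., 4918.6 → 5 s.f., 7.9 × 10³ → 2 s.f., 37 → 2 s.f.; limit is 2.
Rounded to 2 significant figures: 2.0 × 10⁵.

2.0 × 10⁵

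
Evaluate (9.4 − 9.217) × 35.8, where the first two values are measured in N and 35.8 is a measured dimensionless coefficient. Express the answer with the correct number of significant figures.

9.4 N − 9.217 N = 0.183 N; the difference is limited to 1 decimal place (1 s.f.).
Carrying full precision, 0.183 × 35.8 = 6.5514 N; 35.8 has 3 s.f., so the result keeps min(1, 3) = 1 s.f.
Rounded to 1 significant figure: 7 N.

7 N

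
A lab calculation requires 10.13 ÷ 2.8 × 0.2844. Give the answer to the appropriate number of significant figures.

1.0

10.13 ÷ 2.8 × 0.2844 = 1.02891857143…
Multiplication/division keeps the fewest significant figures: 10.13 → 4 s.f., 2.8 → 2 s.f., 0.2844 → 4 s.f.; limit is 2.
Rounded to 2 significant figures: 1.0.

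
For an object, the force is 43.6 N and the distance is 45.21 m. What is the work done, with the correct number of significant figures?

1.97 × 10^3 J

work done = 43.6 N × 45.21 m = 1971.156 J.
43.6 has 3 significant figures; 45.21 has 4.
Division/multiplication keeps the fewest: 3 significant figures.
Rounded: 1.97 × 10^3 J.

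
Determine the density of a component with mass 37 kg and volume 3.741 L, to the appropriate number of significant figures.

9.9 kg/L

density = 37 kg ÷ 3.741 L = 9.89040363539… kg/L.
37 has 2 significant figures; 3.741 has 4.
Division/multiplication keeps the fewest: 2 significant figures.
Rounded: 9.9 kg/L.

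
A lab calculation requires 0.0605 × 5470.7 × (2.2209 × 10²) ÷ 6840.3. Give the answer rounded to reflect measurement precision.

10.7

0.0605 × 5470.7 × (2.2209 × 10²) ÷ 6840.3 = 10.7461309682…
Multiplication/division keeps the fewest significant figures: 0.0605 → 3 s.f., 5470.7 → 5 s.f., 2.2209 × 10² → 5 s.f., 6840.3 → 5 s.f.; limit is 3.
Rounded to 3 significant figures: 10.7.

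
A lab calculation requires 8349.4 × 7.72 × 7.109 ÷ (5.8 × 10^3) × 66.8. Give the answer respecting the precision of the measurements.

5.3 × 10^3

8349.4 × 7.72 × 7.109 ÷ (5.8 × 10^3) × 66.8 = 5277.5159077…
Multiplication/division keeps the fewest significant figures: 8349.4 → 5 s.f., 7.72 → 3 s.f., 7.109 → 4 s.f., 5.8 × 10^3 → 2 s.f., 66.8 → 3 s.f.; limit is 2.
Rounded to 2 significant figures: 5.3 × 10^3.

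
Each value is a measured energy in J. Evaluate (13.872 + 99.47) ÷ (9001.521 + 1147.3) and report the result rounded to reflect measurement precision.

1.1168 × 10⁻²

13.872 + 99.47 = 113.342, limited to 2 d.p. → 5 s.f.; 9001.521 + 1147.3 = 10148.821, limited to 1 d.p. → 6 s.f.
Carrying full precision, 113.342 ÷ 10148.821 = 0.0111679967555…; keep min(5, 6) = 5 s.f.
Rounded to 5 significant figures: 1.1168 × 10⁻².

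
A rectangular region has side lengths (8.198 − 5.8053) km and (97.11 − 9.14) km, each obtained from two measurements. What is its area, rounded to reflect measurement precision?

210.5 km²

8.198 − 5.8053 = 2.3927, limited to 3 d.p. → 4 s.f.; 97.11 − 9.14 = 87.97, limited to 2 d.p. → 4 s.f.
Carrying full precision, 2.3927 × 87.97 = 210.485819; keep min(4, 4) = 4 s.f.
Rounded to 4 significant figures: 210.5 km².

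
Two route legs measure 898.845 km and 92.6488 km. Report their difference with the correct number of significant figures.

898.845 km − 92.6488 km = 806.1962 km.
Addition/subtraction keeps the fewest decimal places: 898.845 → 3 decimal places, 92.6488 → 4 decimal places; limit is 3.
Rounded to 3 decimal places: 806.196 km.

806.196 km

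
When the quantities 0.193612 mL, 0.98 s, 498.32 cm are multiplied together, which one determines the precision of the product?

0.193612 mL → 6 s.f.; 0.98 s → 2 s.f.; 498.32 cm → 5 s.f.
The fewest is 2 significant figures, from 0.98 s.

0.98 s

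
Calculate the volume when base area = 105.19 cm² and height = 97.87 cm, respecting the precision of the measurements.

volume = 105.19 cm² × 97.87 cm = 10294.9453 cm³.
105.19 has 5 significant figures; 97.87 has 4.
Division/multiplication keeps the fewest: 4 significant figures.
Rounded: 1.029 × 10^4 cm³.

1.029 × 10^4 cm³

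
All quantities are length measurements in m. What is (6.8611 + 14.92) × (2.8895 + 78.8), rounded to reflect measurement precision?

6.8611 + 14.92 = 21.7811, limited to 2 d.p. → 4 s.f.; 2.8895 + 78.8 = 81.6895, limited to 1 d.p. → 3 s.f.
Carrying full precision, 21.7811 × 81.6895 = 1779.28716845; keep min(4, 3) = 3 s.f.
Rounded to 3 significant figures: 1.78 × 10^3 m².

1.78 × 10^3 m²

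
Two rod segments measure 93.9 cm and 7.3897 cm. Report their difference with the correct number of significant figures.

93.9 cm − 7.3897 cm = 86.5103 cm.
Addition/subtraction keeps the fewest decimal places: 93.9 → 1 decimal place, 7.3897 → 4 decimal places; limit is 1.
Rounded to 1 decimal place: 86.5 cm.

86.5 cm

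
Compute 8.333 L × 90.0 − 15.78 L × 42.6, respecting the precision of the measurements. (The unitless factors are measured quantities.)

8.333 × 90.0 = 749.97 → 7.50 × 10^2 L (3 s.f., last digit at the 10^0 place).
15.78 × 42.6 = 672.228 → 672 L (3 s.f., last digit at the 10^0 place).
Difference: 77.742 L; keep the coarser place, 10^0.
Result: 78 L.

78 L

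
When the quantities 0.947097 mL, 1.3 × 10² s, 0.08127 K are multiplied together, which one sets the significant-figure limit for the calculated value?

1.3 × 10² s

0.947097 mL → 6 s.f.; 1.3 × 10² s → 2 s.f.; 0.08127 K → 4 s.f.
The fewest is 2 significant figures, from 1.3 × 10² s.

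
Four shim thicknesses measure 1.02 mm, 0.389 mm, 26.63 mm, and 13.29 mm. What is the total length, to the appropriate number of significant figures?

41.33 mm

1.02 mm + 0.389 mm + 26.63 mm + 13.29 mm = 41.329 mm.
Addition/subtraction keeps the fewest decimal places: 1.02 → 2 decimal places, 0.389 → 3 decimal places, 26.63 → 2 decimal places, 13.29 → 2 decimal places; limit is 2.
Rounded to 2 decimal places: 41.33 mm.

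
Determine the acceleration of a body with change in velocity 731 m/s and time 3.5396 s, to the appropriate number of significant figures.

207 m/s²

acceleration = 731 m/s ÷ 3.5396 s = 206.520510792… m/s².
731 has 3 significant figures; 3.5396 has 5.
Division/multiplication keeps the fewest: 3 significant figures.
Rounded: 207 m/s².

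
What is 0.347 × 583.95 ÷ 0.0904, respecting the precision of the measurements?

2.24 × 10^3

0.347 × 583.95 ÷ 0.0904 = 2241.48949115…
Multiplication/division keeps the fewest significant figures: 0.347 → 3 s.f., 583.95 → 5 s.f., 0.0904 → 3 s.f.; limit is 3.
Rounded to 3 significant figures: 2.24 × 10^3.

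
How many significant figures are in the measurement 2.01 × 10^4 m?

3

2.01 × 10^4: in scientific notation every digit of the coefficient is significant.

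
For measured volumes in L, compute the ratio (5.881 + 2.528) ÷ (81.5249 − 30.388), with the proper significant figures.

5.881 + 2.528 = 8.409, limited to 3 d.p. → 4 s.f.; 81.5249 − 30.388 = 51.1369, limited to 3 d.p. → 5 s.f.
Carrying full precision, 8.409 ÷ 51.1369 = 0.164440941864…; keep min(4, 5) = 4 s.f.
Rounded to 4 significant figures: 0.1644.

0.1644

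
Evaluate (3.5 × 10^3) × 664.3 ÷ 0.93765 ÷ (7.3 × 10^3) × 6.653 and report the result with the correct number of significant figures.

2.3 × 10^3

(3.5 × 10^3) × 664.3 ÷ 0.93765 ÷ (7.3 × 10^3) × 6.653 = 2259.88428518…
Multiplication/division keeps the fewest significant figures: 3.5 × 10^3 → 2 s.f., 664.3 → 4 s.f., 0.93765 → 5 s.f., 7.3 × 10^3 → 2 s.f., 6.653 → 4 s.f.; limit is 2.
Rounded to 2 significant figures: 2.3 × 10^3.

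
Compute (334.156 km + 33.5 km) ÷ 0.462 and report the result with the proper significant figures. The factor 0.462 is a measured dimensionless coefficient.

334.156 km + 33.5 km = 367.656 km; the sum is limited to 1 decimal place (4 s.f.).
Carrying full precision, 367.656 ÷ 0.462 = 795.792207792… km; 0.462 has 3 s.f., so the result keeps min(4, 3) = 3 s.f.
Rounded to 3 significant figures: 796 km.

796 km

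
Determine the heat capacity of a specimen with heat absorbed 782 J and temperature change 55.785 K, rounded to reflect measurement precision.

14.0 J/K

heat capacity = 782 J ÷ 55.785 K = 14.0181052254… J/K.
782 has 3 significant figures; 55.785 has 5.
Division/multiplication keeps the fewest: 3 significant figures.
Rounded: 14.0 J/K.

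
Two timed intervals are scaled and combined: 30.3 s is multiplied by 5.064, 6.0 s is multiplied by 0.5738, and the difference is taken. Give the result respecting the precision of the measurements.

30.3 × 5.064 = 153.4392 → 153 s (3 s.f., last digit at the 10^0 place).
6.0 × 0.5738 = 3.4428 → 3.4 s (2 s.f., last digit at the 10^-1 place).
Difference: 149.9964 s; keep the coarser place, 10^0.
Result: 150. s.

150. s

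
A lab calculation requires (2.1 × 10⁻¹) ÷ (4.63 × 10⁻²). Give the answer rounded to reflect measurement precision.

(2.1 × 10⁻¹) ÷ (4.63 × 10⁻²) = 4.53563714903…
Multiplication/division keeps the fewest significant figures: 2.1 × 10⁻¹ → 2 s.f., 4.63 × 10⁻² → 3 s.f.; limit is 2.
Rounded to 2 significant figures: 4.5.

4.5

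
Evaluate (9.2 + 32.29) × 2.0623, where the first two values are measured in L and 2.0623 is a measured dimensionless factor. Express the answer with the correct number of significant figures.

85.6 L

9.2 L + 32.29 L = 41.49 L; the sum is limited to 1 decimal place (3 s.f.).
Carrying full precision, 41.49 × 2.0623 = 85.564827 L; 2.0623 has 5 s.f., so the result keeps min(3, 5) = 3 s.f.
Rounded to 3 significant figures: 85.6 L.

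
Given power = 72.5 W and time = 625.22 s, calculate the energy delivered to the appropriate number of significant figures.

energy delivered = 72.5 W × 625.22 s = 45328.45 J.
72.5 has 3 significant figures; 625.22 has 5.
Division/multiplication keeps the fewest: 3 significant figures.
Rounded: 4.53 × 10^4 J.

4.53 × 10^4 J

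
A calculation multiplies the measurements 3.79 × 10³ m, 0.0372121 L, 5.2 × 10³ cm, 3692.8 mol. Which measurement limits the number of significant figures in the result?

5.2 × 10³ cm

3.79 × 10³ m → 3 s.f.; 0.0372121 L → 6 s.f.; 5.2 × 10³ cm → 2 s.f.; 3692.8 mol → 5 s.f.
The fewest is 2 significant figures, from 5.2 × 10³ cm.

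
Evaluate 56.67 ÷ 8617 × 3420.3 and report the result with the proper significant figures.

22.49

56.67 ÷ 8617 × 3420.3 = 22.4937218289…
Multiplication/division keeps the fewest significant figures: 56.67 → 4 s.f., 8617 → 4 s.f., 3420.3 → 5 s.f.; limit is 4.
Rounded to 4 significant figures: 22.49.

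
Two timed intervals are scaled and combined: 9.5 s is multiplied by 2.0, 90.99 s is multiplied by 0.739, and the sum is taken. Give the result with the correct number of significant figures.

9.5 × 2.0 = 19 → 19 s (2 s.f., last digit at the 10^0 place).
90.99 × 0.739 = 67.24161 → 67.2 s (3 s.f., last digit at the 10^-1 place).
Sum: 86.24161 s; keep the coarser place, 10^0.
Result: 86 s.

86 s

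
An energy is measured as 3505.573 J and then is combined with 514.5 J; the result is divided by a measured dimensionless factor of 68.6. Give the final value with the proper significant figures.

58.6 J

3505.573 J + 514.5 J = 4020.073 J; the sum is limited to 1 decimal place (5 s.f.).
Carrying full precision, 4020.073 ÷ 68.6 = 58.6016472303… J; 68.6 has 3 s.f., so the result keeps min(5, 3) = 3 s.f.
Rounded to 3 significant figures: 58.6 J.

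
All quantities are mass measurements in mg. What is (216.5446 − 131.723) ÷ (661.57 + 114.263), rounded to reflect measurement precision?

216.5446 − 131.723 = 84.8216, limited to 3 d.p. → 5 s.f.; 661.57 + 114.263 = 775.833, limited to 2 d.p. → 5 s.f.
Carrying full precision, 84.8216 ÷ 775.833 = 0.109329713998…; keep min(5, 5) = 5 s.f.
Rounded to 5 significant figures: 0.10933.

0.10933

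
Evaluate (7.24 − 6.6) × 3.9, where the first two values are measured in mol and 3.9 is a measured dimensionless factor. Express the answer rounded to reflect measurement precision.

2 mol

7.24 mol − 6.6 mol = 0.64 mol; the difference is limited to 1 decimal place (1 s.f.).
Carrying full precision, 0.64 × 3.9 = 2.496 mol; 3.9 has 2 s.f., so the result keeps min(1, 2) = 1 s.f.
Rounded to 1 significant figure: 2 mol.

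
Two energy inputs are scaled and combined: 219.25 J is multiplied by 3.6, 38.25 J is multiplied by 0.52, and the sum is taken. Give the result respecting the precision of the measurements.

219.25 × 3.6 = 789.3 → 7.9 × 10^2 J (2 s.f., last digit at the 10^1 place).
38.25 × 0.52 = 19.89 → 2.0 × 10^1 J (2 s.f., last digit at the 10^0 place).
Sum: 809.19 J; keep the coarser place, 10^1.
Result: 8.1 × 10^2 J.

8.1 × 10^2 J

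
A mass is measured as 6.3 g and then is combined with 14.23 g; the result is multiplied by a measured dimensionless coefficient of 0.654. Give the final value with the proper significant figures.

6.3 g + 14.23 g = 20.53 g; the sum is limited to 1 decimal place (3 s.f.).
Carrying full precision, 20.53 × 0.654 = 13.42662 g; 0.654 has 3 s.f., so the result keeps min(3, 3) = 3 s.f.
Rounded to 3 significant figures: 13.4 g.

13.4 g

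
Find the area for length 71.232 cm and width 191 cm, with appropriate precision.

area = 71.232 cm × 191 cm = 13605.312 cm².
71.232 has 5 significant figures; 191 has 3.
Division/multiplication keeps the fewest: 3 significant figures.
Rounded: 1.36 × 10^4 cm².

1.36 × 10^4 cm²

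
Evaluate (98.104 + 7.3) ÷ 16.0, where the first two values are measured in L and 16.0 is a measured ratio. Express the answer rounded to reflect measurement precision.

6.59 L

98.104 L + 7.3 L = 105.404 L; the sum is limited to 1 decimal place (4 s.f.).
Carrying full precision, 105.404 ÷ 16.0 = 6.58775 L; 16.0 has 3 s.f., so the result keeps min(4, 3) = 3 s.f.
Rounded to 3 significant figures: 6.59 L.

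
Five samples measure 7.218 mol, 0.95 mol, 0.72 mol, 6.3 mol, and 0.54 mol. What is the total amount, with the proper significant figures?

7.218 mol + 0.95 mol + 0.72 mol + 6.3 mol + 0.54 mol = 15.728 mol.
Addition/subtraction keeps the fewest decimal places: 7.218 → 3 decimal places, 0.95 → 2 decimal places, 0.72 → 2 decimal places, 6.3 → 1 decimal place, 0.54 → 2 decimal places; limit is 1.
Rounded to 1 decimal place: 15.7 mol.

15.7 mol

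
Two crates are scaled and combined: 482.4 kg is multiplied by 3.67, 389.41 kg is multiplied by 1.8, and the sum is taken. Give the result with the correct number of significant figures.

482.4 × 3.67 = 1770.408 → 1.77 × 10^3 kg (3 s.f., last digit at the 10^1 place).
389.41 × 1.8 = 700.938 → 7.0 × 10^2 kg (2 s.f., last digit at the 10^1 place).
Sum: 2471.346 kg; keep the coarser place, 10^1.
Result: 2.47 × 10^3 kg.

2.47 × 10^3 kg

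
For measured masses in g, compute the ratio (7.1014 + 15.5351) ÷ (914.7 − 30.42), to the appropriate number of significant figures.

2.560 × 10⁻²

7.1014 + 15.5351 = 22.6365, limited to 4 d.p. → 6 s.f.; 914.7 − 30.42 = 884.28, limited to 1 d.p. → 4 s.f.
Carrying full precision, 22.6365 ÷ 884.28 = 0.0255987922378…; keep min(6, 4) = 4 s.f.
Rounded to 4 significant figures: 2.560 × 10⁻².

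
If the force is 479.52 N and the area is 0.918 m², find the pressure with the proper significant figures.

522 Pa

pressure = 479.52 N ÷ 0.918 m² = 522.352941176… Pa.
479.52 has 5 significant figures; 0.918 has 3.
Division/multiplication keeps the fewest: 3 significant figures.
Rounded: 522 Pa.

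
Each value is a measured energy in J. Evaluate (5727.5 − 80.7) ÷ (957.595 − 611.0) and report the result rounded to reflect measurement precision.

5727.5 − 80.7 = 5646.8, limited to 1 d.p. → 5 s.f.; 957.595 − 611.0 = 346.595, limited to 1 d.p. → 4 s.f.
Carrying full precision, 5646.8 ÷ 346.595 = 16.2922142558…; keep min(5, 4) = 4 s.f.
Rounded to 4 significant figures: 16.29.

16.29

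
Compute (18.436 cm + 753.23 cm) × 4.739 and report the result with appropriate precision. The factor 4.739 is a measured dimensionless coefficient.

18.436 cm + 753.23 cm = 771.666 cm; the sum is limited to 2 decimal places (5 s.f.).
Carrying full precision, 771.666 × 4.739 = 3656.925174 cm; 4.739 has 4 s.f., so the result keeps min(5, 4) = 4 s.f.
Rounded to 4 significant figures: 3657 cm.

3657 cm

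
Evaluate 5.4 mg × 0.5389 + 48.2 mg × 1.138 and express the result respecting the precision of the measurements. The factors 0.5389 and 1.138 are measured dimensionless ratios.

5.4 × 0.5389 = 2.91006 → 2.9 mg (2 s.f., last digit at the 10^-1 place).
48.2 × 1.138 = 54.8516 → 54.9 mg (3 s.f., last digit at the 10^-1 place).
Sum: 57.76166 mg; keep the coarser place, 10^-1.
Result: 57.8 mg.

57.8 mg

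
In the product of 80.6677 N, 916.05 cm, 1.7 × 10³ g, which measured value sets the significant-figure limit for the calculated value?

1.7 × 10³ g

80.6677 N → 6 s.f.; 916.05 cm → 5 s.f.; 1.7 × 10³ g → 2 s.f.
The fewest is 2 significant figures, from 1.7 × 10³ g.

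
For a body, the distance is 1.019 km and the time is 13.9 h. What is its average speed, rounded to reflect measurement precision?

average speed = 1.019 km ÷ 13.9 h = 0.073309352518… km/h.
1.019 has 4 significant figures; 13.9 has 3.
Division/multiplication keeps the fewest: 3 significant figures.
Rounded: 0.0733 km/h.

0.0733 km/h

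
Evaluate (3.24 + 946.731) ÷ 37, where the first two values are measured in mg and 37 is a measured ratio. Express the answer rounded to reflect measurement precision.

3.24 mg + 946.731 mg = 949.971 mg; the sum is limited to 2 decimal places (5 s.f.).
Carrying full precision, 949.971 ÷ 37 = 25.6748918919… mg; 37 has 2 s.f., so the result keeps min(5, 2) = 2 s.f.
Rounded to 2 significant figures: 26 mg.

26 mg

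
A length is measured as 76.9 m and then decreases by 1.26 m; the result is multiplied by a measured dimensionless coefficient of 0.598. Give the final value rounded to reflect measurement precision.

45.2 m

76.9 m − 1.26 m = 75.64 m; the difference is limited to 1 decimal place (3 s.f.).
Carrying full precision, 75.64 × 0.598 = 45.23272 m; 0.598 has 3 s.f., so the result keeps min(3, 3) = 3 s.f.
Rounded to 3 significant figures: 45.2 m.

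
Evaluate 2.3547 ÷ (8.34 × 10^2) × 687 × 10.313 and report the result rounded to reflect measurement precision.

2.3547 ÷ (8.34 × 10^2) × 687 × 10.313 = 20.0037439996…
Multiplication/division keeps the fewest significant figures: 2.3547 → 5 s.f., 8.34 × 10^2 → 3 s.f., 687 → 3 s.f., 10.313 → 5 s.f.; limit is 3.
Rounded to 3 significant figures: 20.0.

20.0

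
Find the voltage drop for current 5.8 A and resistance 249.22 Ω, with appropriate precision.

1.4 × 10^3 V

voltage drop = 5.8 A × 249.22 Ω = 1445.476 V.
5.8 has 2 significant figures; 249.22 has 5.
Division/multiplication keeps the fewest: 2 significant figures.
Rounded: 1.4 × 10^3 V.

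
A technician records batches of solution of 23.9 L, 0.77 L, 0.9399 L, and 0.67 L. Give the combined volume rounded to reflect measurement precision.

23.9 L + 0.77 L + 0.9399 L + 0.67 L = 26.2799 L.
Addition/subtraction keeps the fewest decimal places: 23.9 → 1 decimal place, 0.77 → 2 decimal places, 0.9399 → 4 decimal places, 0.67 → 2 decimal places; limit is 1.
Rounded to 1 decimal place: 26.3 L.

26.3 L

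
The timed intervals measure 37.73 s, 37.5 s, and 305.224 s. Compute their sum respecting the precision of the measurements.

380.5 s

37.73 s + 37.5 s + 305.224 s = 380.454 s.
Addition/subtraction keeps the fewest decimal places: 37.73 → 2 decimal places, 37.5 → 1 decimal place, 305.224 → 3 decimal places; limit is 1.
Rounded to 1 decimal place: 380.5 s.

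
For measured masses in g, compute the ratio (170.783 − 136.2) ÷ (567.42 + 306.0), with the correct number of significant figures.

3.96 × 10⁻²

170.783 − 136.2 = 34.583, limited to 1 d.p. → 3 s.f.; 567.42 + 306.0 = 873.42, limited to 1 d.p. → 4 s.f.
Carrying full precision, 34.583 ÷ 873.42 = 0.0395949256944…; keep min(3, 4) = 3 s.f.
Rounded to 3 significant figures: 3.96 × 10⁻².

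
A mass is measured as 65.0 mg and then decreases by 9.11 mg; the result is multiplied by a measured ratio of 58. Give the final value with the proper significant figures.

3.2 × 10³ mg

65.0 mg − 9.11 mg = 55.89 mg; the difference is limited to 1 decimal place (3 s.f.).
Carrying full precision, 55.89 × 58 = 3241.62 mg; 58 has 2 s.f., so the result keeps min(3, 2) = 2 s.f.
Rounded to 2 significant figures: 3.2 × 10³ mg.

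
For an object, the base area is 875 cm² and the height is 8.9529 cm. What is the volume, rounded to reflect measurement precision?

volume = 875 cm² × 8.9529 cm = 7833.7875 cm³.
875 has 3 significant figures; 8.9529 has 5.
Division/multiplication keeps the fewest: 3 significant figures.
Rounded: 7.83 × 10³ cm³.

7.83 × 10³ cm³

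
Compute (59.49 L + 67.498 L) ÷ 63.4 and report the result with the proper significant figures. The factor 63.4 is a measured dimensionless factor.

2.00 L

59.49 L + 67.498 L = 126.988 L; the sum is limited to 2 decimal places (5 s.f.).
Carrying full precision, 126.988 ÷ 63.4 = 2.00296529968… L; 63.4 has 3 s.f., so the result keeps min(5, 3) = 3 s.f.
Rounded to 3 significant figures: 2.00 L.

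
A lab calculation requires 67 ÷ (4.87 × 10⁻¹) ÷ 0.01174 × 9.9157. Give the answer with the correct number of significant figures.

67 ÷ (4.87 × 10⁻¹) ÷ 0.01174 × 9.9157 = 116198.660925…
Multiplication/division keeps the fewest significant figures: 67 → 2 s.f., 4.87 × 10⁻¹ → 3 s.f., 0.01174 → 4 s.f., 9.9157 → 5 s.f.; limit is 2.
Rounded to 2 significant figures: 1.2 × 10⁵.

1.2 × 10⁵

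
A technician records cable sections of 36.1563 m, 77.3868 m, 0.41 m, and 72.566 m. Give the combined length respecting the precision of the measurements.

36.1563 m + 77.3868 m + 0.41 m + 72.566 m = 186.5191 m.
Addition/subtraction keeps the fewest decimal places: 36.1563 → 4 decimal places, 77.3868 → 4 decimal places, 0.41 → 2 decimal places, 72.566 → 3 decimal places; limit is 2.
Rounded to 2 decimal places: 186.52 m.

186.52 m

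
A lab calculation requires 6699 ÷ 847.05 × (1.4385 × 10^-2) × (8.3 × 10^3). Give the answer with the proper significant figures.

9.4 × 10^2

6699 ÷ 847.05 × (1.4385 × 10^-2) × (8.3 × 10^3) = 944.254122543…
Multiplication/division keeps the fewest significant figures: 6699 → 4 s.f., 847.05 → 5 s.f., 1.4385 × 10^-2 → 5 s.f., 8.3 × 10^3 → 2 s.f.; limit is 2.
Rounded to 2 significant figures: 9.4 × 10^2.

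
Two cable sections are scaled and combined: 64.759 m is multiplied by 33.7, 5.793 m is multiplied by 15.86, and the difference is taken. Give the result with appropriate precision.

2.09 × 10^3 m

64.759 × 33.7 = 2182.3783 → 2.18 × 10^3 m (3 s.f., last digit at the 10^1 place).
5.793 × 15.86 = 91.87698 → 91.88 m (4 s.f., last digit at the 10^-2 place).
Difference: 2090.50132 m; keep the coarser place, 10^1.
Result: 2.09 × 10^3 m.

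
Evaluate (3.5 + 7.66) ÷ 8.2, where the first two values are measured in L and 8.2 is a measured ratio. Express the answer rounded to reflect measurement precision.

1.4 L

3.5 L + 7.66 L = 11.16 L; the sum is limited to 1 decimal place (3 s.f.).
Carrying full precision, 11.16 ÷ 8.2 = 1.36097560976… L; 8.2 has 2 s.f., so the result keeps min(3, 2) = 2 s.f.
Rounded to 2 significant figures: 1.4 L.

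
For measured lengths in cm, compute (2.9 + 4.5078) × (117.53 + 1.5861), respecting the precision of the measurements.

8.8 × 10² cm²

2.9 + 4.5078 = 7.4078, limited to 1 d.p. → 2 s.f.; 117.53 + 1.5861 = 119.1161, limited to 2 d.p. → 5 s.f.
Carrying full precision, 7.4078 × 119.1161 = 882.38824558; keep min(2, 5) = 2 s.f.
Rounded to 2 significant figures: 8.8 × 10² cm².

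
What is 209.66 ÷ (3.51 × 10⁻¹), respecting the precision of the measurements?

597

209.66 ÷ (3.51 × 10⁻¹) = 597.321937322…
Multiplication/division keeps the fewest significant figures: 209.66 → 5 s.f., 3.51 × 10⁻¹ → 3 s.f.; limit is 3.
Rounded to 3 significant figures: 597.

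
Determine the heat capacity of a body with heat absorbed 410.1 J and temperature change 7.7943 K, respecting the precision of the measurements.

heat capacity = 410.1 J ÷ 7.7943 K = 52.6153727724… J/K.
410.1 has 4 significant figures; 7.7943 has 5.
Division/multiplication keeps the fewest: 4 significant figures.
Rounded: 52.62 J/K.

52.62 J/K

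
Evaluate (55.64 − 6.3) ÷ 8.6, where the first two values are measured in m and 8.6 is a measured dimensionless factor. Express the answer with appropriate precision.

55.64 m − 6.3 m = 49.34 m; the difference is limited to 1 decimal place (3 s.f.).
Carrying full precision, 49.34 ÷ 8.6 = 5.73720930233… m; 8.6 has 2 s.f., so the result keeps min(3, 2) = 2 s.f.
Rounded to 2 significant figures: 5.7 m.

5.7 m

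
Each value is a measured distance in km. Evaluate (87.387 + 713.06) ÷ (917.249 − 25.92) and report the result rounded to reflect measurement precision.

87.387 + 713.06 = 800.447, limited to 2 d.p. → 5 s.f.; 917.249 − 25.92 = 891.329, limited to 2 d.p. → 5 s.f.
Carrying full precision, 800.447 ÷ 891.329 = 0.898037649398…; keep min(5, 5) = 5 s.f.
Rounded to 5 significant figures: 0.89804.

0.89804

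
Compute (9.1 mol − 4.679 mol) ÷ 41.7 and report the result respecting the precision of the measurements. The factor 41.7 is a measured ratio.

0.11 mol

9.1 mol − 4.679 mol = 4.421 mol; the difference is limited to 1 decimal place (2 s.f.).
Carrying full precision, 4.421 ÷ 41.7 = 0.106019184652… mol; 41.7 has 3 s.f., so the result keeps min(2, 3) = 2 s.f.
Rounded to 2 significant figures: 0.11 mol.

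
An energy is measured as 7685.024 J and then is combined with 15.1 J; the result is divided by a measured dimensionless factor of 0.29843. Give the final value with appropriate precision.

25802 J

7685.024 J + 15.1 J = 7700.124 J; the sum is limited to 1 decimal place (5 s.f.).
Carrying full precision, 7700.124 ÷ 0.29843 = 25802.1110478… J; 0.29843 has 5 s.f., so the result keeps min(5, 5) = 5 s.f.
Rounded to 5 significant figures: 25802 J.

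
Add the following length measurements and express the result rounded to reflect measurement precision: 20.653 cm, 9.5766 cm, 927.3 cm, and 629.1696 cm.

20.653 cm + 9.5766 cm + 927.3 cm + 629.1696 cm = 1586.6992 cm.
Addition/subtraction keeps the fewest decimal places: 20.653 → 3 decimal places, 9.5766 → 4 decimal places, 927.3 → 1 decimal place, 629.1696 → 4 decimal places; limit is 1.
Rounded to 1 decimal place: 1.5867 × 10³ cm.

1.5867 × 10³ cm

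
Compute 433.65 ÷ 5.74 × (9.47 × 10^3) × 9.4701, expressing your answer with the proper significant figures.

6.78 × 10^6

433.65 ÷ 5.74 × (9.47 × 10^3) × 9.4701 = 6775354.17274…
Multiplication/division keeps the fewest significant figures: 433.65 → 5 s.f., 5.74 → 3 s.f., 9.47 × 10^3 → 3 s.f., 9.4701 → 5 s.f.; limit is 3.
Rounded to 3 significant figures: 6.78 × 10^6.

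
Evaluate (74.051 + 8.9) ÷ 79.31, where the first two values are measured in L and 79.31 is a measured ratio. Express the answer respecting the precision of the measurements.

1.05 L

74.051 L + 8.9 L = 82.951 L; the sum is limited to 1 decimal place (3 s.f.).
Carrying full precision, 82.951 ÷ 79.31 = 1.04590846047… L; 79.31 has 4 s.f., so the result keeps min(3, 4) = 3 s.f.
Rounded to 3 significant figures: 1.05 L.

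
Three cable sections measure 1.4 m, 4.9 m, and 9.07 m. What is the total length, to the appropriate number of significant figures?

1.4 m + 4.9 m + 9.07 m = 15.37 m.
Addition/subtraction keeps the fewest decimal places: 1.4 → 1 decimal place, 4.9 → 1 decimal place, 9.07 → 2 decimal places; limit is 1.
Rounded to 1 decimal place: 15.4 m.

15.4 m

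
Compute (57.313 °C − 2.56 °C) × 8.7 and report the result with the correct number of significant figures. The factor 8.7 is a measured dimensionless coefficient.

4.8 × 10^2 °C

57.313 °C − 2.56 °C = 54.753 °C; the difference is limited to 2 decimal places (4 s.f.).
Carrying full precision, 54.753 × 8.7 = 476.3511 °C; 8.7 has 2 s.f., so the result keeps min(4, 2) = 2 s.f.
Rounded to 2 significant figures: 4.8 × 10^2 °C.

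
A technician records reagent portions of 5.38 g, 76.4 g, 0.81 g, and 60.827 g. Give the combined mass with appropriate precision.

143.4 g

5.38 g + 76.4 g + 0.81 g + 60.827 g = 143.417 g.
Addition/subtraction keeps the fewest decimal places: 5.38 → 2 decimal places, 76.4 → 1 decimal place, 0.81 → 2 decimal places, 60.827 → 3 decimal places; limit is 1.
Rounded to 1 decimal place: 143.4 g.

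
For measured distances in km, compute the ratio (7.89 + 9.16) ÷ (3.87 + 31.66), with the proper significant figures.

0.4799

7.89 + 9.16 = 17.05, limited to 2 d.p. → 4 s.f.; 3.87 + 31.66 = 35.53, limited to 2 d.p. → 4 s.f.
Carrying full precision, 17.05 ÷ 35.53 = 0.479876160991…; keep min(4, 4) = 4 s.f.
Rounded to 4 significant figures: 0.4799.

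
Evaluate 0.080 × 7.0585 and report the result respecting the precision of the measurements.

0.56

0.080 × 7.0585 = 0.56468
Multiplication/division keeps the fewest significant figures: 0.080 → 2 s.f., 7.0585 → 5 s.f.; limit is 2.
Rounded to 2 significant figures: 0.56.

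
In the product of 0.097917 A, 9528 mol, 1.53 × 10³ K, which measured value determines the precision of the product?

0.097917 A → 5 s.f.; 9528 mol → 4 s.f.; 1.53 × 10³ K → 3 s.f.
The fewest is 3 significant figures, from 1.53 × 10³ K.

1.53 × 10³ K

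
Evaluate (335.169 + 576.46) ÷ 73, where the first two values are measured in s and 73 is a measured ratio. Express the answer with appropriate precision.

335.169 s + 576.46 s = 911.629 s; the sum is limited to 2 decimal places (5 s.f.).
Carrying full precision, 911.629 ÷ 73 = 12.4880684932… s; 73 has 2 s.f., so the result keeps min(5, 2) = 2 s.f.
Rounded to 2 significant figures: 12 s.

12 s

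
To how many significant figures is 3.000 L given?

4

3.000: trailing zeros after a decimal point are significant.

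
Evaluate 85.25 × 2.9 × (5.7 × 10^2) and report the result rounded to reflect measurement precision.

1.4 × 10^5

85.25 × 2.9 × (5.7 × 10^2) = 140918.25
Multiplication/division keeps the fewest significant figures: 85.25 → 4 s.f., 2.9 → 2 s.f., 5.7 × 10^2 → 2 s.f.; limit is 2.
Rounded to 2 significant figures: 1.4 × 10^5.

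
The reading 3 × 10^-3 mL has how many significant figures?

3 × 10^-3: in scientific notation every digit of the coefficient is significant.

1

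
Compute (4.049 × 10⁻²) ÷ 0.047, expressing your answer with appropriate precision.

(4.049 × 10⁻²) ÷ 0.047 = 0.861489361702…
Multiplication/division keeps the fewest significant figures: 4.049 × 10⁻² → 4 s.f., 0.047 → 2 s.f.; limit is 2.
Rounded to 2 significant figures: 0.86.

0.86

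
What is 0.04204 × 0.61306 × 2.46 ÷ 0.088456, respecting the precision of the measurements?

0.04204 × 0.61306 × 2.46 ÷ 0.088456 = 0.716759567514…
Multiplication/division keeps the fewest significant figures: 0.04204 → 4 s.f., 0.61306 → 5 s.f., 2.46 → 3 s.f., 0.088456 → 5 s.f.; limit is 3.
Rounded to 3 significant figures: 0.717.

0.717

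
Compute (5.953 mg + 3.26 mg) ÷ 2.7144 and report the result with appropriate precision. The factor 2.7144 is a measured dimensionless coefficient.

5.953 mg + 3.26 mg = 9.213 mg; the sum is limited to 2 decimal places (3 s.f.).
Carrying full precision, 9.213 ÷ 2.7144 = 3.39412024757… mg; 2.7144 has 5 s.f., so the result keeps min(3, 5) = 3 s.f.
Rounded to 3 significant figures: 3.39 mg.

3.39 mg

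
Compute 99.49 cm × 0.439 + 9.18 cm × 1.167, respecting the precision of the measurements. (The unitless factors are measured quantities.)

99.49 × 0.439 = 43.67611 → 43.7 cm (3 s.f., last digit at the 10^-1 place).
9.18 × 1.167 = 10.71306 → 10.7 cm (3 s.f., last digit at the 10^-1 place).
Sum: 54.38917 cm; keep the coarser place, 10^-1.
Result: 54.4 cm.

54.4 cm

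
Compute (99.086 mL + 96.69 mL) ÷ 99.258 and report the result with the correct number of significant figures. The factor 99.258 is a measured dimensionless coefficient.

99.086 mL + 96.69 mL = 195.776 mL; the sum is limited to 2 decimal places (5 s.f.).
Carrying full precision, 195.776 ÷ 99.258 = 1.97239517218… mL; 99.258 has 5 s.f., so the result keeps min(5, 5) = 5 s.f.
Rounded to 5 significant figures: 1.9724 mL.

1.9724 mL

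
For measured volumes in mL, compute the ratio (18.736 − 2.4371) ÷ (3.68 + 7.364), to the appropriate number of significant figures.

1.476

18.736 − 2.4371 = 16.2989, limited to 3 d.p. → 5 s.f.; 3.68 + 7.364 = 11.044, limited to 2 d.p. → 4 s.f.
Carrying full precision, 16.2989 ÷ 11.044 = 1.47581492213…; keep min(5, 4) = 4 s.f.
Rounded to 4 significant figures: 1.476.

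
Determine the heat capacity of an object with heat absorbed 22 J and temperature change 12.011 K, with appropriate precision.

1.8 J/K

heat capacity = 22 J ÷ 12.011 K = 1.83165431688… J/K.
22 has 2 significant figures; 12.011 has 5.
Division/multiplication keeps the fewest: 2 significant figures.
Rounded: 1.8 J/K.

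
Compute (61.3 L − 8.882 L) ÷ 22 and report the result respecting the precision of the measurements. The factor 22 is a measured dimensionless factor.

61.3 L − 8.882 L = 52.418 L; the difference is limited to 1 decimal place (3 s.f.).
Carrying full precision, 52.418 ÷ 22 = 2.38263636364… L; 22 has 2 s.f., so the result keeps min(3, 2) = 2 s.f.
Rounded to 2 significant figures: 2.4 L.

2.4 L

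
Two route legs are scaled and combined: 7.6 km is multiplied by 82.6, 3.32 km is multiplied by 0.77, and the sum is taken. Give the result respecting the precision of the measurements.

7.6 × 82.6 = 627.76 → 6.3 × 10² km (2 s.f., last digit at the 10^1 place).
3.32 × 0.77 = 2.5564 → 2.6 km (2 s.f., last digit at the 10^-1 place).
Sum: 630.3164 km; keep the coarser place, 10^1.
Result: 6.3 × 10² km.

6.3 × 10² km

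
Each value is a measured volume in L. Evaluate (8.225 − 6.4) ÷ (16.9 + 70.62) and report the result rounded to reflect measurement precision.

8.225 − 6.4 = 1.825, limited to 1 d.p. → 2 s.f.; 16.9 + 70.62 = 87.52, limited to 1 d.p. → 3 s.f.
Carrying full precision, 1.825 ÷ 87.52 = 0.0208523765996…; keep min(2, 3) = 2 s.f.
Rounded to 2 significant figures: 2.1 × 10^-2.

2.1 × 10^-2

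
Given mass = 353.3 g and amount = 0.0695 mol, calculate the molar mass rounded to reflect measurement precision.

molar mass = 353.3 g ÷ 0.0695 mol = 5083.45323741… g/mol.
353.3 has 4 significant figures; 0.0695 has 3.
Division/multiplication keeps the fewest: 3 significant figures.
Rounded: 5.08 × 10^3 g/mol.

5.08 × 10^3 g/mol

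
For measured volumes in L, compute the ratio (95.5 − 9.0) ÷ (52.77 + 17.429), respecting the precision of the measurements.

1.23

95.5 − 9.0 = 86.5, limited to 1 d.p. → 3 s.f.; 52.77 + 17.429 = 70.199, limited to 2 d.p. → 4 s.f.
Carrying full precision, 86.5 ÷ 70.199 = 1.23221128506…; keep min(3, 4) = 3 s.f.
Rounded to 3 significant figures: 1.23.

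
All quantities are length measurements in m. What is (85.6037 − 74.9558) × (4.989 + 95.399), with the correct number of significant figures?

85.6037 − 74.9558 = 10.6479, limited to 4 d.p. → 6 s.f.; 4.989 + 95.399 = 100.388, limited to 3 d.p. → 6 s.f.
Carrying full precision, 10.6479 × 100.388 = 1068.9213852; keep min(6, 6) = 6 s.f.
Rounded to 6 significant figures: 1068.92 m².

1068.92 m²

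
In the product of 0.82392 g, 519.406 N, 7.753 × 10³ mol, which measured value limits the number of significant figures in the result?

7.753 × 10³ mol

0.82392 g → 5 s.f.; 519.406 N → 6 s.f.; 7.753 × 10³ mol → 4 s.f.
The fewest is 4 significant figures, from 7.753 × 10³ mol.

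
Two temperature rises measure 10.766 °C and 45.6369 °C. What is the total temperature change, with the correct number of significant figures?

56.403 °C

10.766 °C + 45.6369 °C = 56.4029 °C.
Addition/subtraction keeps the fewest decimal places: 10.766 → 3 decimal places, 45.6369 → 4 decimal places; limit is 3.
Rounded to 3 decimal places: 56.403 °C.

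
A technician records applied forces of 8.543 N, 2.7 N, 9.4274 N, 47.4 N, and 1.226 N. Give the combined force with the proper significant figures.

69.3 N

8.543 N + 2.7 N + 9.4274 N + 47.4 N + 1.226 N = 69.2964 N.
Addition/subtraction keeps the fewest decimal places: 8.543 → 3 decimal places, 2.7 → 1 decimal place, 9.4274 → 4 decimal places, 47.4 → 1 decimal place, 1.226 → 3 decimal places; limit is 1.
Rounded to 1 decimal place: 69.3 N.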